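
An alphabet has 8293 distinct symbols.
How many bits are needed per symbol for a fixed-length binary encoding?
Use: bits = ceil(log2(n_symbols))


log2(8293) = 13.0177
Bracket: 2^13 = 8192 < 8293 <= 2^14 = 16384
So ceil(log2(8293)) = 14

bits = ceil(log2(8293)) = ceil(13.0177) = 14 bits


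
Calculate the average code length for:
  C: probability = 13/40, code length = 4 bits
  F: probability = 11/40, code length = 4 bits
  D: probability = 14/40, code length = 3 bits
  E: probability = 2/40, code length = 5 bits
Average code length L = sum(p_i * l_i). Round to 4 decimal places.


Weighted contributions p_i * l_i:
  C: (13/40) * 4 = 52/40
  F: (11/40) * 4 = 44/40
  D: (14/40) * 3 = 42/40
  E: (2/40) * 5 = 10/40
Sum = (52 + 44 + 42 + 10)/40 = 148/40

L = 148/40 = 3.7000 bits/symbol


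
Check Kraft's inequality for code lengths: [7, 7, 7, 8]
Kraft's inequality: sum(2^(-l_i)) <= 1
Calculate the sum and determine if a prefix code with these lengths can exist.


Sum = 2^(-7) + 2^(-7) + 2^(-7) + 2^(-8)
    = 0.0078125 + 0.0078125 + 0.0078125 + 0.00390625
    = 7/256 = 0.02734375
Since 0.02734375 <= 1, Kraft's inequality IS satisfied.
A prefix code with these lengths CAN exist.

Kraft sum = 0.02734375. Satisfied.


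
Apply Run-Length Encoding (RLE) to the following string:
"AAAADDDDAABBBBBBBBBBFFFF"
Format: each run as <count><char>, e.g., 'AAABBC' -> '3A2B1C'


Scanning runs left to right:
  i=0: run of 'A' x 4 -> '4A'
  i=4: run of 'D' x 4 -> '4D'
  i=8: run of 'A' x 2 -> '2A'
  i=10: run of 'B' x 10 -> '10B'
  i=20: run of 'F' x 4 -> '4F'

RLE = 4A4D2A10B4F


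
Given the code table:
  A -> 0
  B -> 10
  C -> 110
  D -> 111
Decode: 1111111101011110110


Decoding:
111 -> D
111 -> D
110 -> C
10 -> B
111 -> D
10 -> B
110 -> C


Result: DDCBDBC


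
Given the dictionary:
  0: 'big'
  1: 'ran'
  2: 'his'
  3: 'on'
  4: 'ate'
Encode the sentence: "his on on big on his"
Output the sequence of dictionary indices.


Look up each word in the dictionary:
  'his' -> 2
  'on' -> 3
  'on' -> 3
  'big' -> 0
  'on' -> 3
  'his' -> 2

Encoded: [2, 3, 3, 0, 3, 2]


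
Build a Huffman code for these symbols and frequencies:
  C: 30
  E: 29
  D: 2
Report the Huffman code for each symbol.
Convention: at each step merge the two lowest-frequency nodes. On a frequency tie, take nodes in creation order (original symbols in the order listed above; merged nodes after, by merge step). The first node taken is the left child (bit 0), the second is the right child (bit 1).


Huffman tree construction:
Step 1: Merge D(2) + E(29) = 31
Step 2: Merge C(30) + (D+E)(31) = 61
Read each symbol's code off the tree from the root (left child = 0, right child = 1).

Codes:
  C: 0 (length 1)
  E: 11 (length 2)
  D: 10 (length 2)
Average code length: 92/61 = 1.5082 bits/symbol


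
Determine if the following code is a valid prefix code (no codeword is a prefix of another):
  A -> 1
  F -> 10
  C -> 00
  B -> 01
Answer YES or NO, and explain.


Checking each pair (does one codeword prefix another?):
  A='1' vs F='10': prefix -- VIOLATION

NO -- this is NOT a valid prefix code. A (1) is a prefix of F (10).


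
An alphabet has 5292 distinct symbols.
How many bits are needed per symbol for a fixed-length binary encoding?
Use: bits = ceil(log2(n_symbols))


log2(5292) = 12.3696
Bracket: 2^12 = 4096 < 5292 <= 2^13 = 8192
So ceil(log2(5292)) = 13

bits = ceil(log2(5292)) = ceil(12.3696) = 13 bits


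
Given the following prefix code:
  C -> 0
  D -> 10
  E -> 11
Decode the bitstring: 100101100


Decoding step by step:
Bits 10 -> D
Bits 0 -> C
Bits 10 -> D
Bits 11 -> E
Bits 0 -> C
Bits 0 -> C


Decoded message: DCDECC


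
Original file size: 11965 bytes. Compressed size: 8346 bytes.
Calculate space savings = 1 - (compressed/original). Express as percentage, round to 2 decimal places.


ratio = compressed/original = 8346/11965 = 0.697534
savings = 1 - ratio = 1 - 0.697534 = 0.302466
as a percentage: 0.302466 * 100 = 30.25%

Space savings = 1 - 8346/11965 = 30.25%


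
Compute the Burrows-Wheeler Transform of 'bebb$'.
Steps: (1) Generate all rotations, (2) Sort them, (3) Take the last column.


Rotations (sorted):
  0: $bebb -> last char: b
  1: b$beb -> last char: b
  2: bb$be -> last char: e
  3: bebb$ -> last char: $
  4: ebb$b -> last char: b


BWT = bbe$b


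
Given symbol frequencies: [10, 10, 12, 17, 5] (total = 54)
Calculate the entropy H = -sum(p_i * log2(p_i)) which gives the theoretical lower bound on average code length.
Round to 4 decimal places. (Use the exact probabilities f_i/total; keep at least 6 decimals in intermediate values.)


Per-symbol terms -p_i * log2(p_i) with p_i = f_i/54:
  p = 10/54 = 0.185185: log2(p) = -2.432959, -p*log2(p) = 0.450548
  p = 10/54 = 0.185185: log2(p) = -2.432959, -p*log2(p) = 0.450548
  p = 12/54 = 0.222222: log2(p) = -2.169925, -p*log2(p) = 0.482206
  p = 17/54 = 0.314815: log2(p) = -1.667425, -p*log2(p) = 0.524930
  p = 5/54 = 0.092593: log2(p) = -3.432959, -p*log2(p) = 0.317867
H = 0.450548 + 0.450548 + 0.482206 + 0.524930 + 0.317867 = 2.226099

H = 2.2261 bits/symbol


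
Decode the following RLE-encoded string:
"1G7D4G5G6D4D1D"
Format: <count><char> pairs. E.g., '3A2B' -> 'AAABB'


Expanding each <count><char> pair:
  1G -> 'G'
  7D -> 'DDDDDDD'
  4G -> 'GGGG'
  5G -> 'GGGGG'
  6D -> 'DDDDDD'
  4D -> 'DDDD'
  1D -> 'D'

Decoded = GDDDDDDDGGGGGGGGGDDDDDDDDDDD


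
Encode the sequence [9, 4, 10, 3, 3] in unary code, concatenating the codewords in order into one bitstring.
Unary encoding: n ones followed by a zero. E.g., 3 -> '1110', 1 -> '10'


Encode each number as n ones followed by a terminating 0:
  9 -> 1111111110 (10 bits)
  4 -> 11110 (5 bits)
  10 -> 11111111110 (11 bits)
  3 -> 1110 (4 bits)
  3 -> 1110 (4 bits)
Total length = 10 + 5 + 11 + 4 + 4 = 34 bits.

Unary([9, 4, 10, 3, 3]) = 1111111110111101111111111011101110 (34 bits)


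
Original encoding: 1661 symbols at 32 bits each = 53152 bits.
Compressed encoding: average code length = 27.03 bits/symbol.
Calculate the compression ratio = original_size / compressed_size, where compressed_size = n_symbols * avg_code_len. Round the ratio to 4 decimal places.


original_size = n_symbols * orig_bits = 1661 * 32 = 53152 bits
compressed_size = n_symbols * avg_code_len = 1661 * 27.03 = 44896.83 bits
ratio = original_size / compressed_size = 53152 / 44896.83 = 1.1839

Compression ratio = 1.1839


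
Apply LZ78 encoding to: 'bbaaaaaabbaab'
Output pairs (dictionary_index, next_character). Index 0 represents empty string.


LZ78 encoding steps:
Dictionary: {0: ''}
Step 1: w='' (idx 0), next='b' -> output (0, 'b'), add 'b' as idx 1
Step 2: w='b' (idx 1), next='a' -> output (1, 'a'), add 'ba' as idx 2
Step 3: w='' (idx 0), next='a' -> output (0, 'a'), add 'a' as idx 3
Step 4: w='a' (idx 3), next='a' -> output (3, 'a'), add 'aa' as idx 4
Step 5: w='aa' (idx 4), next='b' -> output (4, 'b'), add 'aab' as idx 5
Step 6: w='ba' (idx 2), next='a' -> output (2, 'a'), add 'baa' as idx 6
Step 7: w='b' (idx 1), end of input -> output (1, '')


Encoded: [(0, 'b'), (1, 'a'), (0, 'a'), (3, 'a'), (4, 'b'), (2, 'a'), (1, '')]


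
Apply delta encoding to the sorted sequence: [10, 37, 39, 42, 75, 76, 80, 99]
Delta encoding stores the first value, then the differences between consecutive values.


First value: 10
Deltas:
  37 - 10 = 27
  39 - 37 = 2
  42 - 39 = 3
  75 - 42 = 33
  76 - 75 = 1
  80 - 76 = 4
  99 - 80 = 19


Delta encoded: [10, 27, 2, 3, 33, 1, 4, 19]


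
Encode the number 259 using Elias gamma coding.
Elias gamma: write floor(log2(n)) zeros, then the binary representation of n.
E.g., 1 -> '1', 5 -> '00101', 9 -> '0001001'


num_bits = floor(log2(259)) + 1 = 9
leading_zeros = num_bits - 1 = 8
binary(259) = 100000011

Elias gamma(259) = '00000000' + '100000011' = 00000000100000011 (17 bits)


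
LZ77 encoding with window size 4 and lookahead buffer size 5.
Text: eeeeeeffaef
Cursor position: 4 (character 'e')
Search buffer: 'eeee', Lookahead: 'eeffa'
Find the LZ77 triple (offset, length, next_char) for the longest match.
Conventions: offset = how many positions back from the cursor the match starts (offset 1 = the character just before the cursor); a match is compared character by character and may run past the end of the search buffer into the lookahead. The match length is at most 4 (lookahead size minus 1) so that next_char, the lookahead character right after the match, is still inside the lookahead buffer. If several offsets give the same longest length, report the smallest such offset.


Try each offset into the search buffer:
  offset=1 (pos 3, char 'e'): match length 2
  offset=2 (pos 2, char 'e'): match length 2
  offset=3 (pos 1, char 'e'): match length 2
  offset=4 (pos 0, char 'e'): match length 2
Longest match has length 2, found at offsets 1, 2, 3, 4; take the smallest, offset 1.
next_char = character at position 4 + 2 = 6 -> 'f'

Best match: offset=1, length=2 (matching 'ee' starting at position 3)
LZ77 triple: (1, 2, 'f')


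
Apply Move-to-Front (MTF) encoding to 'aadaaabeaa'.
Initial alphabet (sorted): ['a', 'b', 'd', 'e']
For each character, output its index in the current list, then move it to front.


MTF encoding:
'a': index 0 in ['a', 'b', 'd', 'e'] -> ['a', 'b', 'd', 'e']
'a': index 0 in ['a', 'b', 'd', 'e'] -> ['a', 'b', 'd', 'e']
'd': index 2 in ['a', 'b', 'd', 'e'] -> ['d', 'a', 'b', 'e']
'a': index 1 in ['d', 'a', 'b', 'e'] -> ['a', 'd', 'b', 'e']
'a': index 0 in ['a', 'd', 'b', 'e'] -> ['a', 'd', 'b', 'e']
'a': index 0 in ['a', 'd', 'b', 'e'] -> ['a', 'd', 'b', 'e']
'b': index 2 in ['a', 'd', 'b', 'e'] -> ['b', 'a', 'd', 'e']
'e': index 3 in ['b', 'a', 'd', 'e'] -> ['e', 'b', 'a', 'd']
'a': index 2 in ['e', 'b', 'a', 'd'] -> ['a', 'e', 'b', 'd']
'a': index 0 in ['a', 'e', 'b', 'd'] -> ['a', 'e', 'b', 'd']


Output: [0, 0, 2, 1, 0, 0, 2, 3, 2, 0]


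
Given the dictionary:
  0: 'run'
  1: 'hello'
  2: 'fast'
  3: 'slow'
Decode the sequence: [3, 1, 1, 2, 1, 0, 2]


Look up each index in the dictionary:
  3 -> 'slow'
  1 -> 'hello'
  1 -> 'hello'
  2 -> 'fast'
  1 -> 'hello'
  0 -> 'run'
  2 -> 'fast'

Decoded: "slow hello hello fast hello run fast"


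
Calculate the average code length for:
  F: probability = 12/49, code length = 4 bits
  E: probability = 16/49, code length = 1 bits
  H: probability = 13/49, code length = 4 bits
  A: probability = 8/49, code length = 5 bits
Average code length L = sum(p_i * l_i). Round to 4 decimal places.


Weighted contributions p_i * l_i:
  F: (12/49) * 4 = 48/49
  E: (16/49) * 1 = 16/49
  H: (13/49) * 4 = 52/49
  A: (8/49) * 5 = 40/49
Sum = (48 + 16 + 52 + 40)/49 = 156/49

L = 156/49 = 3.1837 bits/symbol


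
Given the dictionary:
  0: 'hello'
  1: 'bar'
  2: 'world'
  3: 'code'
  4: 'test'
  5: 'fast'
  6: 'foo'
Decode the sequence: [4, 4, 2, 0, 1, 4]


Look up each index in the dictionary:
  4 -> 'test'
  4 -> 'test'
  2 -> 'world'
  0 -> 'hello'
  1 -> 'bar'
  4 -> 'test'

Decoded: "test test world hello bar test"


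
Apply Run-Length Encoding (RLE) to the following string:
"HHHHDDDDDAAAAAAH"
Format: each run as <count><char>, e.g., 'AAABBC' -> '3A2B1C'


Scanning runs left to right:
  i=0: run of 'H' x 4 -> '4H'
  i=4: run of 'D' x 5 -> '5D'
  i=9: run of 'A' x 6 -> '6A'
  i=15: run of 'H' x 1 -> '1H'

RLE = 4H5D6A1H


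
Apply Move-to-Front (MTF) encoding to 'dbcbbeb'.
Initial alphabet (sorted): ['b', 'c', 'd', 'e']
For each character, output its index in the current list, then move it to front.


MTF encoding:
'd': index 2 in ['b', 'c', 'd', 'e'] -> ['d', 'b', 'c', 'e']
'b': index 1 in ['d', 'b', 'c', 'e'] -> ['b', 'd', 'c', 'e']
'c': index 2 in ['b', 'd', 'c', 'e'] -> ['c', 'b', 'd', 'e']
'b': index 1 in ['c', 'b', 'd', 'e'] -> ['b', 'c', 'd', 'e']
'b': index 0 in ['b', 'c', 'd', 'e'] -> ['b', 'c', 'd', 'e']
'e': index 3 in ['b', 'c', 'd', 'e'] -> ['e', 'b', 'c', 'd']
'b': index 1 in ['e', 'b', 'c', 'd'] -> ['b', 'e', 'c', 'd']


Output: [2, 1, 2, 1, 0, 3, 1]


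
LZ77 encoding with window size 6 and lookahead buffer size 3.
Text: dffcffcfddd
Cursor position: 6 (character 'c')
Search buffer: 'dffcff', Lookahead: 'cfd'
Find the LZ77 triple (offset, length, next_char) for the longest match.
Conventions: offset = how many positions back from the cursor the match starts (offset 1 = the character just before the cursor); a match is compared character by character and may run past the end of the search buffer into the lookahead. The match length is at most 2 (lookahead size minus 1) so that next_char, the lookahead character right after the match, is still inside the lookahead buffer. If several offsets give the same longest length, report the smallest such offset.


Try each offset into the search buffer:
  offset=1 (pos 5, char 'f'): match length 0
  offset=2 (pos 4, char 'f'): match length 0
  offset=3 (pos 3, char 'c'): match length 2
  offset=4 (pos 2, char 'f'): match length 0
  offset=5 (pos 1, char 'f'): match length 0
  offset=6 (pos 0, char 'd'): match length 0
Longest match has length 2 at offset 3.
next_char = character at position 6 + 2 = 8 -> 'd'

Best match: offset=3, length=2 (matching 'cf' starting at position 3)
LZ77 triple: (3, 2, 'd')


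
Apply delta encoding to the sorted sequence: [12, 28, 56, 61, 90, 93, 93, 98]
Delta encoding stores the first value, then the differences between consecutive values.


First value: 12
Deltas:
  28 - 12 = 16
  56 - 28 = 28
  61 - 56 = 5
  90 - 61 = 29
  93 - 90 = 3
  93 - 93 = 0
  98 - 93 = 5


Delta encoded: [12, 16, 28, 5, 29, 3, 0, 5]


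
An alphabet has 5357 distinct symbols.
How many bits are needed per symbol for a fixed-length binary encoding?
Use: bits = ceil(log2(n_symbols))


log2(5357) = 12.3872
Bracket: 2^12 = 4096 < 5357 <= 2^13 = 8192
So ceil(log2(5357)) = 13

bits = ceil(log2(5357)) = ceil(12.3872) = 13 bits


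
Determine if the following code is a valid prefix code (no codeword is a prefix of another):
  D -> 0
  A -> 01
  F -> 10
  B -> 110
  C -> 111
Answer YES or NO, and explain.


Checking each pair (does one codeword prefix another?):
  D='0' vs A='01': prefix -- VIOLATION

NO -- this is NOT a valid prefix code. D (0) is a prefix of A (01).


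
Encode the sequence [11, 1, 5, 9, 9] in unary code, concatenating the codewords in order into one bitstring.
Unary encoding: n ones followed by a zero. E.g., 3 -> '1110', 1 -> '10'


Encode each number as n ones followed by a terminating 0:
  11 -> 111111111110 (12 bits)
  1 -> 10 (2 bits)
  5 -> 111110 (6 bits)
  9 -> 1111111110 (10 bits)
  9 -> 1111111110 (10 bits)
Total length = 12 + 2 + 6 + 10 + 10 = 40 bits.

Unary([11, 1, 5, 9, 9]) = 1111111111101011111011111111101111111110 (40 bits)


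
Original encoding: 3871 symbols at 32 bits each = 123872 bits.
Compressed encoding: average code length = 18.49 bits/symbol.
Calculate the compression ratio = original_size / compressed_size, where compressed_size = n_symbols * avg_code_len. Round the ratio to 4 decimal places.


original_size = n_symbols * orig_bits = 3871 * 32 = 123872 bits
compressed_size = n_symbols * avg_code_len = 3871 * 18.49 = 71574.79 bits
ratio = original_size / compressed_size = 123872 / 71574.79 = 1.7307

Compression ratio = 1.7307


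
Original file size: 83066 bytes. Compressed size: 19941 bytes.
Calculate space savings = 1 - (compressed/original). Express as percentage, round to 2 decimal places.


ratio = compressed/original = 19941/83066 = 0.240062
savings = 1 - ratio = 1 - 0.240062 = 0.759938
as a percentage: 0.759938 * 100 = 75.99%

Space savings = 1 - 19941/83066 = 75.99%


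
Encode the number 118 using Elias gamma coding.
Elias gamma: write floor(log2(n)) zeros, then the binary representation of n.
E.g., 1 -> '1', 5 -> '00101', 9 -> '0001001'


num_bits = floor(log2(118)) + 1 = 7
leading_zeros = num_bits - 1 = 6
binary(118) = 1110110

Elias gamma(118) = '000000' + '1110110' = 0000001110110 (13 bits)


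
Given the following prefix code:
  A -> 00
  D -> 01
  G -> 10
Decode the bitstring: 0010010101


Decoding step by step:
Bits 00 -> A
Bits 10 -> G
Bits 01 -> D
Bits 01 -> D
Bits 01 -> D


Decoded message: AGDDD


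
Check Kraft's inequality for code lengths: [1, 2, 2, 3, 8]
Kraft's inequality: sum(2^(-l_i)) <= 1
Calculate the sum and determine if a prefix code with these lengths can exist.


Sum = 2^(-1) + 2^(-2) + 2^(-2) + 2^(-3) + 2^(-8)
    = 0.5 + 0.25 + 0.25 + 0.125 + 0.00390625
    = 289/256 = 1.12890625
Since 1.12890625 > 1, Kraft's inequality is NOT satisfied.
A prefix code with these lengths CANNOT exist.

Kraft sum = 1.12890625. Not satisfied.


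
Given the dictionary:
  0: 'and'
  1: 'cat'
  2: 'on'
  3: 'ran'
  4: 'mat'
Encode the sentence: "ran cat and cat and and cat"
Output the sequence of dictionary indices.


Look up each word in the dictionary:
  'ran' -> 3
  'cat' -> 1
  'and' -> 0
  'cat' -> 1
  'and' -> 0
  'and' -> 0
  'cat' -> 1

Encoded: [3, 1, 0, 1, 0, 0, 1]


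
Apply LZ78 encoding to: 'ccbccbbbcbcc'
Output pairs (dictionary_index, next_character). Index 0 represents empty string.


LZ78 encoding steps:
Dictionary: {0: ''}
Step 1: w='' (idx 0), next='c' -> output (0, 'c'), add 'c' as idx 1
Step 2: w='c' (idx 1), next='b' -> output (1, 'b'), add 'cb' as idx 2
Step 3: w='c' (idx 1), next='c' -> output (1, 'c'), add 'cc' as idx 3
Step 4: w='' (idx 0), next='b' -> output (0, 'b'), add 'b' as idx 4
Step 5: w='b' (idx 4), next='b' -> output (4, 'b'), add 'bb' as idx 5
Step 6: w='cb' (idx 2), next='c' -> output (2, 'c'), add 'cbc' as idx 6
Step 7: w='c' (idx 1), end of input -> output (1, '')


Encoded: [(0, 'c'), (1, 'b'), (1, 'c'), (0, 'b'), (4, 'b'), (2, 'c'), (1, '')]


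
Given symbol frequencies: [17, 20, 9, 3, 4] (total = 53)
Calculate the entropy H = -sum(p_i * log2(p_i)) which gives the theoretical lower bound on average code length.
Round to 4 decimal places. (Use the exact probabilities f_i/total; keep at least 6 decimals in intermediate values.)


Per-symbol terms -p_i * log2(p_i) with p_i = f_i/53:
  p = 17/53 = 0.320755: log2(p) = -1.640458, -p*log2(p) = 0.526185
  p = 20/53 = 0.377358: log2(p) = -1.405992, -p*log2(p) = 0.530563
  p = 9/53 = 0.169811: log2(p) = -2.557995, -p*log2(p) = 0.434377
  p = 3/53 = 0.056604: log2(p) = -4.142958, -p*log2(p) = 0.234507
  p = 4/53 = 0.075472: log2(p) = -3.727920, -p*log2(p) = 0.281352
H = 0.526185 + 0.530563 + 0.434377 + 0.234507 + 0.281352 = 2.006984

H = 2.007 bits/symbol


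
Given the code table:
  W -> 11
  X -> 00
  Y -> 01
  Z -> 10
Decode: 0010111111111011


Decoding:
00 -> X
10 -> Z
11 -> W
11 -> W
11 -> W
11 -> W
10 -> Z
11 -> W


Result: XZWWWWZW


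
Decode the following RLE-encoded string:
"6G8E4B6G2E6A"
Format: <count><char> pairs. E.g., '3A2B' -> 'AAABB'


Expanding each <count><char> pair:
  6G -> 'GGGGGG'
  8E -> 'EEEEEEEE'
  4B -> 'BBBB'
  6G -> 'GGGGGG'
  2E -> 'EE'
  6A -> 'AAAAAA'

Decoded = GGGGGGEEEEEEEEBBBBGGGGGGEEAAAAAA


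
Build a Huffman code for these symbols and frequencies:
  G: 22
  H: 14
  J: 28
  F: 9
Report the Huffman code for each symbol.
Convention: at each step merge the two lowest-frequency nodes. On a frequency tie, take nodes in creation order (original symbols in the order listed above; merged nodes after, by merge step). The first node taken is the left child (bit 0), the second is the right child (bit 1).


Huffman tree construction:
Step 1: Merge F(9) + H(14) = 23
Step 2: Merge G(22) + (F+H)(23) = 45
Step 3: Merge J(28) + (G+(F+H))(45) = 73
Read each symbol's code off the tree from the root (left child = 0, right child = 1).

Codes:
  G: 10 (length 2)
  H: 111 (length 3)
  J: 0 (length 1)
  F: 110 (length 3)
Average code length: 141/73 = 1.9315 bits/symbol


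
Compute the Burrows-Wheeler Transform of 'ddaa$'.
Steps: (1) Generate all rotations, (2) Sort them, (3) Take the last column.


Rotations (sorted):
  0: $ddaa -> last char: a
  1: a$dda -> last char: a
  2: aa$dd -> last char: d
  3: daa$d -> last char: d
  4: ddaa$ -> last char: $


BWT = aadd$


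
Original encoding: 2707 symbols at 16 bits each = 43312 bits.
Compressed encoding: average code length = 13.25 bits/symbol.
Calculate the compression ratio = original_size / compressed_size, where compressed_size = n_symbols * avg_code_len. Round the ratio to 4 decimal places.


original_size = n_symbols * orig_bits = 2707 * 16 = 43312 bits
compressed_size = n_symbols * avg_code_len = 2707 * 13.25 = 35867.75 bits
ratio = original_size / compressed_size = 43312 / 35867.75 = 1.2075

Compression ratio = 1.2075


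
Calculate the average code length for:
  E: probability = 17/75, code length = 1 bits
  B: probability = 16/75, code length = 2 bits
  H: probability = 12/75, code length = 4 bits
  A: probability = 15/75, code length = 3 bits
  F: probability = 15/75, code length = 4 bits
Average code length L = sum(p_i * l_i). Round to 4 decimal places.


Weighted contributions p_i * l_i:
  E: (17/75) * 1 = 17/75
  B: (16/75) * 2 = 32/75
  H: (12/75) * 4 = 48/75
  A: (15/75) * 3 = 45/75
  F: (15/75) * 4 = 60/75
Sum = (17 + 32 + 48 + 45 + 60)/75 = 202/75

L = 202/75 = 2.6933 bits/symbol


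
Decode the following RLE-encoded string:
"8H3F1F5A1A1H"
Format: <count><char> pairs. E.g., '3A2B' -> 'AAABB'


Expanding each <count><char> pair:
  8H -> 'HHHHHHHH'
  3F -> 'FFF'
  1F -> 'F'
  5A -> 'AAAAA'
  1A -> 'A'
  1H -> 'H'

Decoded = HHHHHHHHFFFFAAAAAAH


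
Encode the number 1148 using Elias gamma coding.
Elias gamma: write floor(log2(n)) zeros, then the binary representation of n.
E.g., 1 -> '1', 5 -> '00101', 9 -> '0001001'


num_bits = floor(log2(1148)) + 1 = 11
leading_zeros = num_bits - 1 = 10
binary(1148) = 10001111100

Elias gamma(1148) = '0000000000' + '10001111100' = 000000000010001111100 (21 bits)


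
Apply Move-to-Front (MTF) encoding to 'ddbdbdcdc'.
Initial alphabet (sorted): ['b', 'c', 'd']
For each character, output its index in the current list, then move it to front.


MTF encoding:
'd': index 2 in ['b', 'c', 'd'] -> ['d', 'b', 'c']
'd': index 0 in ['d', 'b', 'c'] -> ['d', 'b', 'c']
'b': index 1 in ['d', 'b', 'c'] -> ['b', 'd', 'c']
'd': index 1 in ['b', 'd', 'c'] -> ['d', 'b', 'c']
'b': index 1 in ['d', 'b', 'c'] -> ['b', 'd', 'c']
'd': index 1 in ['b', 'd', 'c'] -> ['d', 'b', 'c']
'c': index 2 in ['d', 'b', 'c'] -> ['c', 'd', 'b']
'd': index 1 in ['c', 'd', 'b'] -> ['d', 'c', 'b']
'c': index 1 in ['d', 'c', 'b'] -> ['c', 'd', 'b']


Output: [2, 0, 1, 1, 1, 1, 2, 1, 1]


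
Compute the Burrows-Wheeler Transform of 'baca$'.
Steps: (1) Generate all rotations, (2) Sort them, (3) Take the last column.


Rotations (sorted):
  0: $baca -> last char: a
  1: a$bac -> last char: c
  2: aca$b -> last char: b
  3: baca$ -> last char: $
  4: ca$ba -> last char: a


BWT = acb$a


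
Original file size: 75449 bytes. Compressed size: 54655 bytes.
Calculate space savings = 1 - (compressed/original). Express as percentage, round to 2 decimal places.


ratio = compressed/original = 54655/75449 = 0.724397
savings = 1 - ratio = 1 - 0.724397 = 0.275603
as a percentage: 0.275603 * 100 = 27.56%

Space savings = 1 - 54655/75449 = 27.56%


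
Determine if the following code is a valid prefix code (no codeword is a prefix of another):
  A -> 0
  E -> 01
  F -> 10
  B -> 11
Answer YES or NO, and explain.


Checking each pair (does one codeword prefix another?):
  A='0' vs E='01': prefix -- VIOLATION

NO -- this is NOT a valid prefix code. A (0) is a prefix of E (01).


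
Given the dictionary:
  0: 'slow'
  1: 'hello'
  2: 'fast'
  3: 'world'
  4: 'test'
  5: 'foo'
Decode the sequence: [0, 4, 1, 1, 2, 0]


Look up each index in the dictionary:
  0 -> 'slow'
  4 -> 'test'
  1 -> 'hello'
  1 -> 'hello'
  2 -> 'fast'
  0 -> 'slow'

Decoded: "slow test hello hello fast slow"


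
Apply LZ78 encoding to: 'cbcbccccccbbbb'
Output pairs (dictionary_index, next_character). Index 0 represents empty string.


LZ78 encoding steps:
Dictionary: {0: ''}
Step 1: w='' (idx 0), next='c' -> output (0, 'c'), add 'c' as idx 1
Step 2: w='' (idx 0), next='b' -> output (0, 'b'), add 'b' as idx 2
Step 3: w='c' (idx 1), next='b' -> output (1, 'b'), add 'cb' as idx 3
Step 4: w='c' (idx 1), next='c' -> output (1, 'c'), add 'cc' as idx 4
Step 5: w='cc' (idx 4), next='c' -> output (4, 'c'), add 'ccc' as idx 5
Step 6: w='cb' (idx 3), next='b' -> output (3, 'b'), add 'cbb' as idx 6
Step 7: w='b' (idx 2), next='b' -> output (2, 'b'), add 'bb' as idx 7


Encoded: [(0, 'c'), (0, 'b'), (1, 'b'), (1, 'c'), (4, 'c'), (3, 'b'), (2, 'b')]


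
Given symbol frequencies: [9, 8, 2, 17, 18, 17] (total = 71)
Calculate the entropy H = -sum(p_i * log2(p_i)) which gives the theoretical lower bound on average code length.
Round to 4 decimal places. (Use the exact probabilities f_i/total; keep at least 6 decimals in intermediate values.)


Per-symbol terms -p_i * log2(p_i) with p_i = f_i/71:
  p = 9/71 = 0.126761: log2(p) = -2.979822, -p*log2(p) = 0.377724
  p = 8/71 = 0.112676: log2(p) = -3.149747, -p*log2(p) = 0.354901
  p = 2/71 = 0.028169: log2(p) = -5.149747, -p*log2(p) = 0.145063
  p = 17/71 = 0.239437: log2(p) = -2.062284, -p*log2(p) = 0.493786
  p = 18/71 = 0.253521: log2(p) = -1.979822, -p*log2(p) = 0.501927
  p = 17/71 = 0.239437: log2(p) = -2.062284, -p*log2(p) = 0.493786
H = 0.377724 + 0.354901 + 0.145063 + 0.493786 + 0.501927 + 0.493786 = 2.367187

H = 2.3672 bits/symbol


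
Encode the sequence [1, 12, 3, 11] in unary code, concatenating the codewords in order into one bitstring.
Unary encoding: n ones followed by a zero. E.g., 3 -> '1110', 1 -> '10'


Encode each number as n ones followed by a terminating 0:
  1 -> 10 (2 bits)
  12 -> 1111111111110 (13 bits)
  3 -> 1110 (4 bits)
  11 -> 111111111110 (12 bits)
Total length = 2 + 13 + 4 + 12 = 31 bits.

Unary([1, 12, 3, 11]) = 1011111111111101110111111111110 (31 bits)


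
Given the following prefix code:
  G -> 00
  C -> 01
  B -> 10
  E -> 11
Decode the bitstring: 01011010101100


Decoding step by step:
Bits 01 -> C
Bits 01 -> C
Bits 10 -> B
Bits 10 -> B
Bits 10 -> B
Bits 11 -> E
Bits 00 -> G


Decoded message: CCBBBEG


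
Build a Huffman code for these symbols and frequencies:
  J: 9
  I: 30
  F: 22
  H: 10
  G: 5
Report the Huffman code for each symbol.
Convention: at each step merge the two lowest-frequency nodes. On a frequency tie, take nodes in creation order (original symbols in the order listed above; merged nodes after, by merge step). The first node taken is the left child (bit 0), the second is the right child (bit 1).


Huffman tree construction:
Step 1: Merge G(5) + J(9) = 14
Step 2: Merge H(10) + (G+J)(14) = 24
Step 3: Merge F(22) + (H+(G+J))(24) = 46
Step 4: Merge I(30) + (F+(H+(G+J)))(46) = 76
Read each symbol's code off the tree from the root (left child = 0, right child = 1).

Codes:
  J: 1111 (length 4)
  I: 0 (length 1)
  F: 10 (length 2)
  H: 110 (length 3)
  G: 1110 (length 4)
Average code length: 160/76 = 2.1053 bits/symbol


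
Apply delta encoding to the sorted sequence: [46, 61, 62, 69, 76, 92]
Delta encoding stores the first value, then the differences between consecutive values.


First value: 46
Deltas:
  61 - 46 = 15
  62 - 61 = 1
  69 - 62 = 7
  76 - 69 = 7
  92 - 76 = 16


Delta encoded: [46, 15, 1, 7, 7, 16]


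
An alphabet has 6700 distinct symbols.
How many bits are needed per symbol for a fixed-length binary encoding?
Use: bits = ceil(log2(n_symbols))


log2(6700) = 12.7099
Bracket: 2^12 = 4096 < 6700 <= 2^13 = 8192
So ceil(log2(6700)) = 13

bits = ceil(log2(6700)) = ceil(12.7099) = 13 bits


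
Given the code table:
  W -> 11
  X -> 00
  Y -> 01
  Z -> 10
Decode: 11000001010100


Decoding:
11 -> W
00 -> X
00 -> X
01 -> Y
01 -> Y
01 -> Y
00 -> X


Result: WXXYYYX


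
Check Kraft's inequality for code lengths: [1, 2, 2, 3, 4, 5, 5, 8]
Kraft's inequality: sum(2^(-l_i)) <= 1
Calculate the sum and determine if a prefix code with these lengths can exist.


Sum = 2^(-1) + 2^(-2) + 2^(-2) + 2^(-3) + 2^(-4) + 2^(-5) + 2^(-5) + 2^(-8)
    = 0.5 + 0.25 + 0.25 + 0.125 + 0.0625 + 0.03125 + 0.03125 + 0.00390625
    = 321/256 = 1.25390625
Since 1.25390625 > 1, Kraft's inequality is NOT satisfied.
A prefix code with these lengths CANNOT exist.

Kraft sum = 1.25390625. Not satisfied.


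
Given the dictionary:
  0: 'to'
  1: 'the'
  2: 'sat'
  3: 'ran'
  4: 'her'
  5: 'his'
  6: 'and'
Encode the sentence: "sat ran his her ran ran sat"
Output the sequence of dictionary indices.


Look up each word in the dictionary:
  'sat' -> 2
  'ran' -> 3
  'his' -> 5
  'her' -> 4
  'ran' -> 3
  'ran' -> 3
  'sat' -> 2

Encoded: [2, 3, 5, 4, 3, 3, 2]


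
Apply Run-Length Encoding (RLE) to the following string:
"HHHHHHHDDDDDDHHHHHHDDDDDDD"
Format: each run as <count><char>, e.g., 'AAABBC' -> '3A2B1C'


Scanning runs left to right:
  i=0: run of 'H' x 7 -> '7H'
  i=7: run of 'D' x 6 -> '6D'
  i=13: run of 'H' x 6 -> '6H'
  i=19: run of 'D' x 7 -> '7D'

RLE = 7H6D6H7D


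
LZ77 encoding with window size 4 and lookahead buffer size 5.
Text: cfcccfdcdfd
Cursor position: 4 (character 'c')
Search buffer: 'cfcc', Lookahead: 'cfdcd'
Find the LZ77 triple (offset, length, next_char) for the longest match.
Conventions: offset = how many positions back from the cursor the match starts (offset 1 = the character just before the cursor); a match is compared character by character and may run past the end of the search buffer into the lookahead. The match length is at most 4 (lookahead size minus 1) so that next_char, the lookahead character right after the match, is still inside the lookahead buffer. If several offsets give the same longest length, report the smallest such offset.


Try each offset into the search buffer:
  offset=1 (pos 3, char 'c'): match length 1
  offset=2 (pos 2, char 'c'): match length 1
  offset=3 (pos 1, char 'f'): match length 0
  offset=4 (pos 0, char 'c'): match length 2
Longest match has length 2 at offset 4.
next_char = character at position 4 + 2 = 6 -> 'd'

Best match: offset=4, length=2 (matching 'cf' starting at position 0)
LZ77 triple: (4, 2, 'd')


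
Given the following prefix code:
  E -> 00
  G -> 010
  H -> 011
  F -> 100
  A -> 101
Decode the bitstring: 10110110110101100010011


Decoding step by step:
Bits 101 -> A
Bits 101 -> A
Bits 101 -> A
Bits 101 -> A
Bits 011 -> H
Bits 00 -> E
Bits 010 -> G
Bits 011 -> H


Decoded message: AAAAHEGH


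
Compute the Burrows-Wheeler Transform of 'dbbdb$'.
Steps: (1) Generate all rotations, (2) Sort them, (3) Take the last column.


Rotations (sorted):
  0: $dbbdb -> last char: b
  1: b$dbbd -> last char: d
  2: bbdb$d -> last char: d
  3: bdb$db -> last char: b
  4: db$dbb -> last char: b
  5: dbbdb$ -> last char: $


BWT = bddbb$


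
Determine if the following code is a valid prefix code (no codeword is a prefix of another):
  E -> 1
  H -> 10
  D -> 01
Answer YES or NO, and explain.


Checking each pair (does one codeword prefix another?):
  E='1' vs H='10': prefix -- VIOLATION

NO -- this is NOT a valid prefix code. E (1) is a prefix of H (10).


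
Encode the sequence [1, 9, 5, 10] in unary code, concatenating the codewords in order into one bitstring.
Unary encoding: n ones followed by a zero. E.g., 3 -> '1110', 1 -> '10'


Encode each number as n ones followed by a terminating 0:
  1 -> 10 (2 bits)
  9 -> 1111111110 (10 bits)
  5 -> 111110 (6 bits)
  10 -> 11111111110 (11 bits)
Total length = 2 + 10 + 6 + 11 = 29 bits.

Unary([1, 9, 5, 10]) = 10111111111011111011111111110 (29 bits)


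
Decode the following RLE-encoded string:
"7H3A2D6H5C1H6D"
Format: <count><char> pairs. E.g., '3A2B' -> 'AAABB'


Expanding each <count><char> pair:
  7H -> 'HHHHHHH'
  3A -> 'AAA'
  2D -> 'DD'
  6H -> 'HHHHHH'
  5C -> 'CCCCC'
  1H -> 'H'
  6D -> 'DDDDDD'

Decoded = HHHHHHHAAADDHHHHHHCCCCCHDDDDDD


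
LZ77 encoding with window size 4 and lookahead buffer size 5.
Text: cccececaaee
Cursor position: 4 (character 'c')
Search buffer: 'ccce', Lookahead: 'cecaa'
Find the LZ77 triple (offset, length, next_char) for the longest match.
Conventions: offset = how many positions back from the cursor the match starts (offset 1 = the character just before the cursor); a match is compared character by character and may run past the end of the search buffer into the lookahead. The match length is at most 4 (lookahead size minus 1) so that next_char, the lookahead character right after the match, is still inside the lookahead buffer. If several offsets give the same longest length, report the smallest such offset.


Try each offset into the search buffer:
  offset=1 (pos 3, char 'e'): match length 0
  offset=2 (pos 2, char 'c'): match length 3
  offset=3 (pos 1, char 'c'): match length 1
  offset=4 (pos 0, char 'c'): match length 1
Longest match has length 3 at offset 2.
next_char = character at position 4 + 3 = 7 -> 'a'

Best match: offset=2, length=3 (matching 'cec' starting at position 2)
LZ77 triple: (2, 3, 'a')


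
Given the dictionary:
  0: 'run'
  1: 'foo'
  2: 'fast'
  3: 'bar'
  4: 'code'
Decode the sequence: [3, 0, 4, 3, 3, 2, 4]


Look up each index in the dictionary:
  3 -> 'bar'
  0 -> 'run'
  4 -> 'code'
  3 -> 'bar'
  3 -> 'bar'
  2 -> 'fast'
  4 -> 'code'

Decoded: "bar run code bar bar fast code"


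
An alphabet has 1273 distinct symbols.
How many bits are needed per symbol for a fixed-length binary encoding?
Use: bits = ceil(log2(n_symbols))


log2(1273) = 10.314
Bracket: 2^10 = 1024 < 1273 <= 2^11 = 2048
So ceil(log2(1273)) = 11

bits = ceil(log2(1273)) = ceil(10.314) = 11 bits


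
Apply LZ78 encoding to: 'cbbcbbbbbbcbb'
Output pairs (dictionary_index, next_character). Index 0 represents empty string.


LZ78 encoding steps:
Dictionary: {0: ''}
Step 1: w='' (idx 0), next='c' -> output (0, 'c'), add 'c' as idx 1
Step 2: w='' (idx 0), next='b' -> output (0, 'b'), add 'b' as idx 2
Step 3: w='b' (idx 2), next='c' -> output (2, 'c'), add 'bc' as idx 3
Step 4: w='b' (idx 2), next='b' -> output (2, 'b'), add 'bb' as idx 4
Step 5: w='bb' (idx 4), next='b' -> output (4, 'b'), add 'bbb' as idx 5
Step 6: w='bc' (idx 3), next='b' -> output (3, 'b'), add 'bcb' as idx 6
Step 7: w='b' (idx 2), end of input -> output (2, '')


Encoded: [(0, 'c'), (0, 'b'), (2, 'c'), (2, 'b'), (4, 'b'), (3, 'b'), (2, '')]


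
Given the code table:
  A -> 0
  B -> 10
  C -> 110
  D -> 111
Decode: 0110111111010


Decoding:
0 -> A
110 -> C
111 -> D
111 -> D
0 -> A
10 -> B


Result: ACDDAB


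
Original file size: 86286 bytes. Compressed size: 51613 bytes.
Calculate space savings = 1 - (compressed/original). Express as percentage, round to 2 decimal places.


ratio = compressed/original = 51613/86286 = 0.598162
savings = 1 - ratio = 1 - 0.598162 = 0.401838
as a percentage: 0.401838 * 100 = 40.18%

Space savings = 1 - 51613/86286 = 40.18%


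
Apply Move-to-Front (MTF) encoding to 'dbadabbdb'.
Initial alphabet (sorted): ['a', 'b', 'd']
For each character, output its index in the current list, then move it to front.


MTF encoding:
'd': index 2 in ['a', 'b', 'd'] -> ['d', 'a', 'b']
'b': index 2 in ['d', 'a', 'b'] -> ['b', 'd', 'a']
'a': index 2 in ['b', 'd', 'a'] -> ['a', 'b', 'd']
'd': index 2 in ['a', 'b', 'd'] -> ['d', 'a', 'b']
'a': index 1 in ['d', 'a', 'b'] -> ['a', 'd', 'b']
'b': index 2 in ['a', 'd', 'b'] -> ['b', 'a', 'd']
'b': index 0 in ['b', 'a', 'd'] -> ['b', 'a', 'd']
'd': index 2 in ['b', 'a', 'd'] -> ['d', 'b', 'a']
'b': index 1 in ['d', 'b', 'a'] -> ['b', 'd', 'a']


Output: [2, 2, 2, 2, 1, 2, 0, 2, 1]


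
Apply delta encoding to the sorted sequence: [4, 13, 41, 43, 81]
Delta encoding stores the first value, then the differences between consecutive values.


First value: 4
Deltas:
  13 - 4 = 9
  41 - 13 = 28
  43 - 41 = 2
  81 - 43 = 38


Delta encoded: [4, 9, 28, 2, 38]


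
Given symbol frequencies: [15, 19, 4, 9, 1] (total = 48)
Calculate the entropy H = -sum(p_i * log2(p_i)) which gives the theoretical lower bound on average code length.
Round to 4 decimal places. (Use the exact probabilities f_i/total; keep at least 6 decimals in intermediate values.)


Per-symbol terms -p_i * log2(p_i) with p_i = f_i/48:
  p = 15/48 = 0.312500: log2(p) = -1.678072, -p*log2(p) = 0.524397
  p = 19/48 = 0.395833: log2(p) = -1.337035, -p*log2(p) = 0.529243
  p = 4/48 = 0.083333: log2(p) = -3.584963, -p*log2(p) = 0.298747
  p = 9/48 = 0.187500: log2(p) = -2.415037, -p*log2(p) = 0.452820
  p = 1/48 = 0.020833: log2(p) = -5.584963, -p*log2(p) = 0.116353
H = 0.524397 + 0.529243 + 0.298747 + 0.452820 + 0.116353 = 1.921560

H = 1.9216 bits/symbol


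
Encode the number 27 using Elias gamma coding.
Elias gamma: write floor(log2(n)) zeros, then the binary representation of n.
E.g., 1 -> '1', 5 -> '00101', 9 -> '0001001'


num_bits = floor(log2(27)) + 1 = 5
leading_zeros = num_bits - 1 = 4
binary(27) = 11011

Elias gamma(27) = '0000' + '11011' = 000011011 (9 bits)


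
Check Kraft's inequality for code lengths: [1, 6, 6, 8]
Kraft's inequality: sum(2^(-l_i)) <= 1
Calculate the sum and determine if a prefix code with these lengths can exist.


Sum = 2^(-1) + 2^(-6) + 2^(-6) + 2^(-8)
    = 0.5 + 0.015625 + 0.015625 + 0.00390625
    = 137/256 = 0.53515625
Since 0.53515625 <= 1, Kraft's inequality IS satisfied.
A prefix code with these lengths CAN exist.

Kraft sum = 0.53515625. Satisfied.


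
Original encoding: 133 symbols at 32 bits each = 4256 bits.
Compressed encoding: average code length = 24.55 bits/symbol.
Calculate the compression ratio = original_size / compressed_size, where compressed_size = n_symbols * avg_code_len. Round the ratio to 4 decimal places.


original_size = n_symbols * orig_bits = 133 * 32 = 4256 bits
compressed_size = n_symbols * avg_code_len = 133 * 24.55 = 3265.15 bits
ratio = original_size / compressed_size = 4256 / 3265.15 = 1.3035

Compression ratio = 1.3035


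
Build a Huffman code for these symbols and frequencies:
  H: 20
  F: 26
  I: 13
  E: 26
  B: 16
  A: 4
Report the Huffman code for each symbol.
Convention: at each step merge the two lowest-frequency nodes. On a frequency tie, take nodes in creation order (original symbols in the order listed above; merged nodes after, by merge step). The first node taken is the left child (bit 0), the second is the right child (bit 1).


Huffman tree construction:
Step 1: Merge A(4) + I(13) = 17
Step 2: Merge B(16) + (A+I)(17) = 33
Step 3: Merge H(20) + F(26) = 46
Step 4: Merge E(26) + (B+(A+I))(33) = 59
Step 5: Merge (H+F)(46) + (E+(B+(A+I)))(59) = 105
Read each symbol's code off the tree from the root (left child = 0, right child = 1).

Codes:
  H: 00 (length 2)
  F: 01 (length 2)
  I: 1111 (length 4)
  E: 10 (length 2)
  B: 110 (length 3)
  A: 1110 (length 4)
Average code length: 260/105 = 2.4762 bits/symbol


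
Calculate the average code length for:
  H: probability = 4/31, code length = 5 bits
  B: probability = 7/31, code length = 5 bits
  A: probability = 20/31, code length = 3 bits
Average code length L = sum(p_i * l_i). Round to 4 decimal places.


Weighted contributions p_i * l_i:
  H: (4/31) * 5 = 20/31
  B: (7/31) * 5 = 35/31
  A: (20/31) * 3 = 60/31
Sum = (20 + 35 + 60)/31 = 115/31

L = 115/31 = 3.7097 bits/symbol


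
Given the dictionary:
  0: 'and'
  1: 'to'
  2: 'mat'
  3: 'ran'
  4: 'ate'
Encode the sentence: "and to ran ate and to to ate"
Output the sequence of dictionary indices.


Look up each word in the dictionary:
  'and' -> 0
  'to' -> 1
  'ran' -> 3
  'ate' -> 4
  'and' -> 0
  'to' -> 1
  'to' -> 1
  'ate' -> 4

Encoded: [0, 1, 3, 4, 0, 1, 1, 4]


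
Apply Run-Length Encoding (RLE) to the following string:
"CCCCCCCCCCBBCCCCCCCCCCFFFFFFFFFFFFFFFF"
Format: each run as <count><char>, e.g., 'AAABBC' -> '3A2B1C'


Scanning runs left to right:
  i=0: run of 'C' x 10 -> '10C'
  i=10: run of 'B' x 2 -> '2B'
  i=12: run of 'C' x 10 -> '10C'
  i=22: run of 'F' x 16 -> '16F'

RLE = 10C2B10C16F


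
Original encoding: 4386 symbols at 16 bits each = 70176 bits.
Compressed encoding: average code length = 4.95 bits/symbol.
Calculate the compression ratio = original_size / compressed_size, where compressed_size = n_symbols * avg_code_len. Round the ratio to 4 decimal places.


original_size = n_symbols * orig_bits = 4386 * 16 = 70176 bits
compressed_size = n_symbols * avg_code_len = 4386 * 4.95 = 21710.7 bits
ratio = original_size / compressed_size = 70176 / 21710.7 = 3.2323

Compression ratio = 3.2323
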